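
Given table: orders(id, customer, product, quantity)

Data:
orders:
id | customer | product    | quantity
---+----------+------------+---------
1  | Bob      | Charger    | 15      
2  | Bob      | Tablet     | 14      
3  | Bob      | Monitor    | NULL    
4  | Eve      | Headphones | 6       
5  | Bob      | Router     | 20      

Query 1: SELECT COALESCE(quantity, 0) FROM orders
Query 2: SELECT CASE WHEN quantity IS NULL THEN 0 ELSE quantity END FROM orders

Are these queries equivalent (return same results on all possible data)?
Yes, equivalent

Both queries return: [(0,), (6,), (14,), (15,), (20,)]

Reason: COALESCE vs CASE for NULL handling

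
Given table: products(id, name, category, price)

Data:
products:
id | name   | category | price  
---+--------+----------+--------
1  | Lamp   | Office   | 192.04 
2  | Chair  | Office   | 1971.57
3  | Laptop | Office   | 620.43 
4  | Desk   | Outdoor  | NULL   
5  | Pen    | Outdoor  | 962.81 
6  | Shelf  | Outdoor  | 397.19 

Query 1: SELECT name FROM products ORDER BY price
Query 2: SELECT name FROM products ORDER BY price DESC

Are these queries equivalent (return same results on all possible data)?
No, not equivalent

Query 1 returns: [('Desk',), ('Lamp',), ('Shelf',), ('Laptop',), ('Pen',), ('Chair',)]
Query 2 returns: [('Chair',), ('Pen',), ('Laptop',), ('Shelf',), ('Lamp',), ('Desk',)]

Reason: ASC vs DESC gives opposite ordering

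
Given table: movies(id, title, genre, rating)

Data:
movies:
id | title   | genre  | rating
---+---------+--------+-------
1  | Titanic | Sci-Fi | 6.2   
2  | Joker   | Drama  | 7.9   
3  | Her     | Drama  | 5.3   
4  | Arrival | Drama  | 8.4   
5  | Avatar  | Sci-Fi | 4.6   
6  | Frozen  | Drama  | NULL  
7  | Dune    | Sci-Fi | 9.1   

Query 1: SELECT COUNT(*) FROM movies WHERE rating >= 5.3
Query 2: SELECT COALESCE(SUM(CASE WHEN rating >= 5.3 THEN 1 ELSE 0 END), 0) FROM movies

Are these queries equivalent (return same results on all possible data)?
Yes, equivalent

Both queries return: [(5,)]

Reason: COUNT with WHERE vs conditional SUM (COALESCE handles empty-table NULL)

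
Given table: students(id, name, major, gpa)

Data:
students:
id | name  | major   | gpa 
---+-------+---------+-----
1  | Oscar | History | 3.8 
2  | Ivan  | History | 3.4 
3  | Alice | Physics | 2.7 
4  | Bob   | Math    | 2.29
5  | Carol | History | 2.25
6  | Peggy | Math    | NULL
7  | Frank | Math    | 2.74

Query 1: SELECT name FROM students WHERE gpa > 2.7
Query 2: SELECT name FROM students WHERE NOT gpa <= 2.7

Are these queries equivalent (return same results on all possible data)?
Yes, equivalent

Both queries return: [('Frank',), ('Ivan',), ('Oscar',)]

Reason: Both filter gpa > 2.7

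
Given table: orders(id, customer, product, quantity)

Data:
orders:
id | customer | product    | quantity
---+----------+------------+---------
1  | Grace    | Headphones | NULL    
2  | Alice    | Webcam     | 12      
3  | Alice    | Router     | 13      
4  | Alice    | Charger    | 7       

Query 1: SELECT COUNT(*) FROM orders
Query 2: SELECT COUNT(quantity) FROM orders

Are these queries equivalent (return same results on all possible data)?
No, not equivalent

Query 1 returns: [(4,)]
Query 2 returns: [(3,)]

Reason: COUNT(*) includes NULLs, COUNT(column) excludes them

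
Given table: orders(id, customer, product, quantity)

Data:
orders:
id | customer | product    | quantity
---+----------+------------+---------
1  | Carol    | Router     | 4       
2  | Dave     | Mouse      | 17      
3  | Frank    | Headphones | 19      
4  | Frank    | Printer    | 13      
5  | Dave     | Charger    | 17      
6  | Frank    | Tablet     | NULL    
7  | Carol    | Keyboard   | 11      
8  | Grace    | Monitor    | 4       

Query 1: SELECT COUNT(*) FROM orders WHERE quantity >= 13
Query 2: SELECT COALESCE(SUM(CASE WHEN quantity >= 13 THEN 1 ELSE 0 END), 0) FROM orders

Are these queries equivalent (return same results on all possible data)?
Yes, equivalent

Both queries return: [(4,)]

Reason: COUNT with WHERE vs conditional SUM (COALESCE handles empty-table NULL)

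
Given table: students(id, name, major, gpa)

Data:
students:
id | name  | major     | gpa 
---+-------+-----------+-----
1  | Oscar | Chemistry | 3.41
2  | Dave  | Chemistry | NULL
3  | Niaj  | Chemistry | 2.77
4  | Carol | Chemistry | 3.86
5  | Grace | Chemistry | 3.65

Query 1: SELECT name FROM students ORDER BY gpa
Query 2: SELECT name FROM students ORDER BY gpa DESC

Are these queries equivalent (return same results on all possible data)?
No, not equivalent

Query 1 returns: [('Dave',), ('Niaj',), ('Oscar',), ('Grace',), ('Carol',)]
Query 2 returns: [('Carol',), ('Grace',), ('Oscar',), ('Niaj',), ('Dave',)]

Reason: ASC vs DESC gives opposite ordering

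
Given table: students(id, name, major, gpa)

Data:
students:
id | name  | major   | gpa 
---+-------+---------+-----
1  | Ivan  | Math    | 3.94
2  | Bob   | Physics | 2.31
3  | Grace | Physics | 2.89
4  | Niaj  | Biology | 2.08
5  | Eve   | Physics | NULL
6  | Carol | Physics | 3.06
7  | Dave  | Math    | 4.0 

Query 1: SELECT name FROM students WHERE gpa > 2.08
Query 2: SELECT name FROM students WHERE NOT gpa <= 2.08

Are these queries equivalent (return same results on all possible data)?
Yes, equivalent

Both queries return: [('Bob',), ('Carol',), ('Dave',), ('Grace',), ('Ivan',)]

Reason: Both filter gpa > 2.08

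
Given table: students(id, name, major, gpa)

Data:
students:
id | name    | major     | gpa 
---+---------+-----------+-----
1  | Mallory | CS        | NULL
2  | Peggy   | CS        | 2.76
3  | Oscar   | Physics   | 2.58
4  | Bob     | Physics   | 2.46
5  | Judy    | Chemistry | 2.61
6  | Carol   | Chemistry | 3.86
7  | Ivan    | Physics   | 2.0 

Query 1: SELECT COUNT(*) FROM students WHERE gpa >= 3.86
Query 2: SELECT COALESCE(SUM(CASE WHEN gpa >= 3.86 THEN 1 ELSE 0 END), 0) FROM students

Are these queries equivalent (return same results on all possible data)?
Yes, equivalent

Both queries return: [(1,)]

Reason: COUNT with WHERE vs conditional SUM (COALESCE handles empty-table NULL)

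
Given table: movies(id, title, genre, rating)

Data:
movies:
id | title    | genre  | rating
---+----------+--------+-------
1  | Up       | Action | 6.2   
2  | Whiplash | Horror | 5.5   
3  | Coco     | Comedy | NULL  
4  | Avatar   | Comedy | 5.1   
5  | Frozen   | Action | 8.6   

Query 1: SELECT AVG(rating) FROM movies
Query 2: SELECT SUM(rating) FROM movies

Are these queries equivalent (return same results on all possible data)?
No, not equivalent

Query 1 returns: [(6.35,)]
Query 2 returns: [(25.4,)]

Reason: AVG vs SUM give different aggregate values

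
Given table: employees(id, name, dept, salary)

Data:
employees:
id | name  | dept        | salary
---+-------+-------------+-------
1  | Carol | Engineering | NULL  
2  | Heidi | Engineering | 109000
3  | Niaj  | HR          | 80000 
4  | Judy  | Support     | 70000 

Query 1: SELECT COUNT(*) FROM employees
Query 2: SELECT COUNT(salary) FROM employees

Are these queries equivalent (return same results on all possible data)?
No, not equivalent

Query 1 returns: [(4,)]
Query 2 returns: [(3,)]

Reason: COUNT(*) includes NULLs, COUNT(column) excludes them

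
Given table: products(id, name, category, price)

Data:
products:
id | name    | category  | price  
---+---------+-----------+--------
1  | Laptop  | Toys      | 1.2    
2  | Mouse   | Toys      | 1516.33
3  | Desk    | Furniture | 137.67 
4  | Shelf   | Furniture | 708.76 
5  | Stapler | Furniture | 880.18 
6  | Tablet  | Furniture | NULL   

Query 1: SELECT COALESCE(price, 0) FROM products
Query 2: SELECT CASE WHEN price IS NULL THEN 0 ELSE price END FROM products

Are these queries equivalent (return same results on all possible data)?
Yes, equivalent

Both queries return: [(0,), (1.2,), (137.67,), (708.76,), (880.18,), (1516.33,)]

Reason: COALESCE vs CASE for NULL handling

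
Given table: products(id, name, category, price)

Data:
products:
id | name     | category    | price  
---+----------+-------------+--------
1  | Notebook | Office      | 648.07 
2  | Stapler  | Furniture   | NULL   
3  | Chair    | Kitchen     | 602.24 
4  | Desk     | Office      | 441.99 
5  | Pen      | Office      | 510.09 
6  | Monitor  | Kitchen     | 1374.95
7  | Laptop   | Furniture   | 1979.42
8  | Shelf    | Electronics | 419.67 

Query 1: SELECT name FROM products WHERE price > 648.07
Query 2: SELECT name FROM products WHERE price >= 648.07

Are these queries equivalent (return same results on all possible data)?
No, not equivalent

Query 1 returns: [('Monitor',), ('Laptop',)]
Query 2 returns: [('Notebook',), ('Monitor',), ('Laptop',)]

Reason: > vs >= gives different results when price = 648.07 exists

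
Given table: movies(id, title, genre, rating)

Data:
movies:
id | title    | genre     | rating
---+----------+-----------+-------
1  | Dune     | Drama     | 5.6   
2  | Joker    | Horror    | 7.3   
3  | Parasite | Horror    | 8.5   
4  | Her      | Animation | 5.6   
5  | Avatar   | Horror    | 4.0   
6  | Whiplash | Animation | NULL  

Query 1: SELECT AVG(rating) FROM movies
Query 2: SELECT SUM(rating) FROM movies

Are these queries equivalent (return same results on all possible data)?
No, not equivalent

Query 1 returns: [(6.2,)]
Query 2 returns: [(31.0,)]

Reason: AVG vs SUM give different aggregate values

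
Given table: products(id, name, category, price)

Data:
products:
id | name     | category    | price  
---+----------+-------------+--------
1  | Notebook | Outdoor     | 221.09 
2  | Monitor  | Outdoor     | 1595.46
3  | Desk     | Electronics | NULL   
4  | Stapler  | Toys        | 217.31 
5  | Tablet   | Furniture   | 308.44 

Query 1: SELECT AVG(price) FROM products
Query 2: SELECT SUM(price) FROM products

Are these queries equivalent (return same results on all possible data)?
No, not equivalent

Query 1 returns: [(585.575,)]
Query 2 returns: [(2342.3,)]

Reason: AVG vs SUM give different aggregate values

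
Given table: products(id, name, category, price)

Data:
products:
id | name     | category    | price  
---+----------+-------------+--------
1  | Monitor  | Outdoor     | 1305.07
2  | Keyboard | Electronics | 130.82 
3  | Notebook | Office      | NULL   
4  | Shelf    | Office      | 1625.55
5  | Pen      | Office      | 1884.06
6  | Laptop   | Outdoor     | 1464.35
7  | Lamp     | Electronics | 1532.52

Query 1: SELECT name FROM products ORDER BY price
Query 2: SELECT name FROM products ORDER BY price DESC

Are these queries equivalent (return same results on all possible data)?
No, not equivalent

Query 1 returns: [('Notebook',), ('Keyboard',), ('Monitor',), ('Laptop',), ('Lamp',), ('Shelf',), ('Pen',)]
Query 2 returns: [('Pen',), ('Shelf',), ('Lamp',), ('Laptop',), ('Monitor',), ('Keyboard',), ('Notebook',)]

Reason: ASC vs DESC gives opposite ordering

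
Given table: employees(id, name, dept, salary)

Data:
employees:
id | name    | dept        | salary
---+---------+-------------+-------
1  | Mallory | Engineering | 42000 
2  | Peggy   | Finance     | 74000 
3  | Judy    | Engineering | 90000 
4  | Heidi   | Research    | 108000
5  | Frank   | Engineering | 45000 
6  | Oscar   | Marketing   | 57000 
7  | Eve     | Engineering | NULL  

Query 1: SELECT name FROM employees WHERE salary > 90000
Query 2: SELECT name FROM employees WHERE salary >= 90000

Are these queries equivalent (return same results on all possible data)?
No, not equivalent

Query 1 returns: [('Heidi',)]
Query 2 returns: [('Judy',), ('Heidi',)]

Reason: > vs >= gives different results when salary = 90000 exists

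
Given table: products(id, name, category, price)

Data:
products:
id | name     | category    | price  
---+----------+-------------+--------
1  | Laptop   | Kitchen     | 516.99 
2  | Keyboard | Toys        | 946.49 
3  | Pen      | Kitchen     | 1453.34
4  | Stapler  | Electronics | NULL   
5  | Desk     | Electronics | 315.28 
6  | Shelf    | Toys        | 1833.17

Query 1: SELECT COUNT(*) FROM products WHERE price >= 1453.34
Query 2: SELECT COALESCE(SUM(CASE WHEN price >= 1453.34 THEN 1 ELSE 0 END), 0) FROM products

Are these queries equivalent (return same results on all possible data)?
Yes, equivalent

Both queries return: [(2,)]

Reason: COUNT with WHERE vs conditional SUM (COALESCE handles empty-table NULL)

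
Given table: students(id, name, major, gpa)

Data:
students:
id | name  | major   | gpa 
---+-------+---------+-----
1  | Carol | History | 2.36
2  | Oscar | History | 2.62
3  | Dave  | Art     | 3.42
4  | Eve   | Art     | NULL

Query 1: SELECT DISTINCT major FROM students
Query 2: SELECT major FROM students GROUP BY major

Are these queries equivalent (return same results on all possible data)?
Yes, equivalent

Both queries return: [('Art',), ('History',)]

Reason: Both get unique majors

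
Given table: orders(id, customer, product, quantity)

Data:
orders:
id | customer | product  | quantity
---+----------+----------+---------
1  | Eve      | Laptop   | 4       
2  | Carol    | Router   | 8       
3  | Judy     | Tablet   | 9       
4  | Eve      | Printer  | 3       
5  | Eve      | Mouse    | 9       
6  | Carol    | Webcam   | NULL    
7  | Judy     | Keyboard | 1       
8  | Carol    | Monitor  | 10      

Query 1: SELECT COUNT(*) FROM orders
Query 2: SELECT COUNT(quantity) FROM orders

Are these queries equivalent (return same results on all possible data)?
No, not equivalent

Query 1 returns: [(8,)]
Query 2 returns: [(7,)]

Reason: COUNT(*) includes NULLs, COUNT(column) excludes them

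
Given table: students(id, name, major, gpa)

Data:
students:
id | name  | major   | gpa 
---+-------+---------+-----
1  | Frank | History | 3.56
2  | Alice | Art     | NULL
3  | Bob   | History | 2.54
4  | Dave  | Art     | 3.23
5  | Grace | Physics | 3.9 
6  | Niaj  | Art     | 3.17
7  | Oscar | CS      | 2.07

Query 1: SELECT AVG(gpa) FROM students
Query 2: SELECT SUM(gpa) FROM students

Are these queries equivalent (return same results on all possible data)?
No, not equivalent

Query 1 returns: [(3.078333333333333,)]
Query 2 returns: [(18.47,)]

Reason: AVG vs SUM give different aggregate values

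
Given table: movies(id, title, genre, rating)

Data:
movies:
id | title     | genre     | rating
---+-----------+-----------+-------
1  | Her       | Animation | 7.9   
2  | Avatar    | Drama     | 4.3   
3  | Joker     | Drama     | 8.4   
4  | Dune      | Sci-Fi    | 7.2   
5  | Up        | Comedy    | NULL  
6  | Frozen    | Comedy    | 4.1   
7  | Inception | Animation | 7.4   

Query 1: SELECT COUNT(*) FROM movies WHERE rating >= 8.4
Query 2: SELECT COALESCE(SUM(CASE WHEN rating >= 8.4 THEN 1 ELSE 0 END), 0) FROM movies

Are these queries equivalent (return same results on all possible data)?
Yes, equivalent

Both queries return: [(1,)]

Reason: COUNT with WHERE vs conditional SUM (COALESCE handles empty-table NULL)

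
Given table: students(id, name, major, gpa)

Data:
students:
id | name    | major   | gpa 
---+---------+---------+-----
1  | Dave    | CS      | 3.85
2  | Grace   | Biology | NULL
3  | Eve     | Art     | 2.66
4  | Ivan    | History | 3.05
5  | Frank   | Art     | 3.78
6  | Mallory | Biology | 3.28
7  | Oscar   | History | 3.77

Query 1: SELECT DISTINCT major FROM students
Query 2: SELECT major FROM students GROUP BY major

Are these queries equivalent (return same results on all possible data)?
Yes, equivalent

Both queries return: [('Art',), ('Biology',), ('CS',), ('History',)]

Reason: Both get unique majors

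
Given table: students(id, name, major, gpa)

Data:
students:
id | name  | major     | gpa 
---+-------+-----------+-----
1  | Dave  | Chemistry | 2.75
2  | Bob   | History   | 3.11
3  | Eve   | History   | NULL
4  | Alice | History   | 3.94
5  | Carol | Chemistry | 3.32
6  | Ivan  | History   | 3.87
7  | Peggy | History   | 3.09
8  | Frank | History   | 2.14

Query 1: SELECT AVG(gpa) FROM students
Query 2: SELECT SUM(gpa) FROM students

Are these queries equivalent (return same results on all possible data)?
No, not equivalent

Query 1 returns: [(3.174285714285714,)]
Query 2 returns: [(22.22,)]

Reason: AVG vs SUM give different aggregate values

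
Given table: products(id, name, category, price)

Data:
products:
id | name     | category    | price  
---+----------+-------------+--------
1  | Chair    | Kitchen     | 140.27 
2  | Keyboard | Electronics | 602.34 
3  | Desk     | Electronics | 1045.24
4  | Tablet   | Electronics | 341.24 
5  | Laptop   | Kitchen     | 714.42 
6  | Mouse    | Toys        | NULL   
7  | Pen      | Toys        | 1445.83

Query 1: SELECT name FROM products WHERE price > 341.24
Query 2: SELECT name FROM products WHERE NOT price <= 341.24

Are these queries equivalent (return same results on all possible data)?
Yes, equivalent

Both queries return: [('Desk',), ('Keyboard',), ('Laptop',), ('Pen',)]

Reason: Both filter price > 341.24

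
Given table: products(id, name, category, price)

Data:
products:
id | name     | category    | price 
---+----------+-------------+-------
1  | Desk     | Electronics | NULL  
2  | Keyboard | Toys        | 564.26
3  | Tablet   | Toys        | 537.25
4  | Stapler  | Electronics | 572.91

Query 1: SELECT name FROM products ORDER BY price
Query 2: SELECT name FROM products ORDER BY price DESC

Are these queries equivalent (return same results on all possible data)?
No, not equivalent

Query 1 returns: [('Desk',), ('Tablet',), ('Keyboard',), ('Stapler',)]
Query 2 returns: [('Stapler',), ('Keyboard',), ('Tablet',), ('Desk',)]

Reason: ASC vs DESC gives opposite ordering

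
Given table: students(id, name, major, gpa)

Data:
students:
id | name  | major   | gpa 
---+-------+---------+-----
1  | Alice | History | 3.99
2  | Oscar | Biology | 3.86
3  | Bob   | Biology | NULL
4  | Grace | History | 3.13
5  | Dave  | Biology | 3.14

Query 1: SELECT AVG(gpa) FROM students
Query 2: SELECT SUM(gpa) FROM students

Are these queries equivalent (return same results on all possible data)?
No, not equivalent

Query 1 returns: [(3.5300000000000002,)]
Query 2 returns: [(14.120000000000001,)]

Reason: AVG vs SUM give different aggregate values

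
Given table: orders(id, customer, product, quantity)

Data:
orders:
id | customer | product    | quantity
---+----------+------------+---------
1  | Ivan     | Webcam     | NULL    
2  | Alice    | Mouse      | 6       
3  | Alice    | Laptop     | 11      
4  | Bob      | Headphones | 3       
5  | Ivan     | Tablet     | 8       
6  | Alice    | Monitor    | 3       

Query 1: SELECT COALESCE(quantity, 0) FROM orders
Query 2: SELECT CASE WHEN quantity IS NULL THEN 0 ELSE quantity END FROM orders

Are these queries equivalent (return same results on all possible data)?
Yes, equivalent

Both queries return: [(0,), (3,), (3,), (6,), (8,), (11,)]

Reason: COALESCE vs CASE for NULL handling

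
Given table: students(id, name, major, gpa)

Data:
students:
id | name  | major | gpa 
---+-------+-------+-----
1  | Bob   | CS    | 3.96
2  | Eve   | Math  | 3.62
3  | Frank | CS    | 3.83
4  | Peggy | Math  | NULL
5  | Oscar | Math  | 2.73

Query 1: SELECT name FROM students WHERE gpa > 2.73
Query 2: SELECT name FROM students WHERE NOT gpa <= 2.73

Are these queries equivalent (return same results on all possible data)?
Yes, equivalent

Both queries return: [('Bob',), ('Eve',), ('Frank',)]

Reason: Both filter gpa > 2.73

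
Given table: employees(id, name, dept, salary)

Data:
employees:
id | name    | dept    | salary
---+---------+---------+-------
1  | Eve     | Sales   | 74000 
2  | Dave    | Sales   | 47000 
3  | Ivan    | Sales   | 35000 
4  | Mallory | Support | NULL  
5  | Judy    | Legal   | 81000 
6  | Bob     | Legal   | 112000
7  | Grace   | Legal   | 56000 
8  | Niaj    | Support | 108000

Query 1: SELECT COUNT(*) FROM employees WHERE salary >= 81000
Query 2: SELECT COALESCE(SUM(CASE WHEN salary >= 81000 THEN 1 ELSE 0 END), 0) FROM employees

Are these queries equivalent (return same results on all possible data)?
Yes, equivalent

Both queries return: [(3,)]

Reason: COUNT with WHERE vs conditional SUM (COALESCE handles empty-table NULL)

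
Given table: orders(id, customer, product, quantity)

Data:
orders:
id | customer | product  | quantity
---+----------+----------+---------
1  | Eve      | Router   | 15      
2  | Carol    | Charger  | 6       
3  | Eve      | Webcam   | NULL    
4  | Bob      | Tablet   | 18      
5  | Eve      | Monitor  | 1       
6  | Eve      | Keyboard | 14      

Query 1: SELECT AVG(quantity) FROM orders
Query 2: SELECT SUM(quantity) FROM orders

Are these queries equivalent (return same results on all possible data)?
No, not equivalent

Query 1 returns: [(10.8,)]
Query 2 returns: [(54,)]

Reason: AVG vs SUM give different aggregate values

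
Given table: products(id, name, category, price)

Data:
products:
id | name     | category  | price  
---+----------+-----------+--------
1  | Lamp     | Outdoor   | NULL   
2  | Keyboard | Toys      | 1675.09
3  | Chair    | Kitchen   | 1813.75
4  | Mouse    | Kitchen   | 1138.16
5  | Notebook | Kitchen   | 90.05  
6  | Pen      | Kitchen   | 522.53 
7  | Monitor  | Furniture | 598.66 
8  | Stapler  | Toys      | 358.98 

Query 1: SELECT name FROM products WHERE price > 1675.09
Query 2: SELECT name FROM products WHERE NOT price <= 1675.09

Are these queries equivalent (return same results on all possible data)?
Yes, equivalent

Both queries return: [('Chair',)]

Reason: Both filter price > 1675.09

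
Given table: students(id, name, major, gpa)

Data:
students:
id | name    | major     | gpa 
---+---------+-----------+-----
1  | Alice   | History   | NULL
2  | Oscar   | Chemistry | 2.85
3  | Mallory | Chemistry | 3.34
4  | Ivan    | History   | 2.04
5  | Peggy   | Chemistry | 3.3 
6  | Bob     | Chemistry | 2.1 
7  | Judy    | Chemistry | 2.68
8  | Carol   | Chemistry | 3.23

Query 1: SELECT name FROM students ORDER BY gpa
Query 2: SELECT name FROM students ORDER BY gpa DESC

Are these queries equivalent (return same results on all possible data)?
No, not equivalent

Query 1 returns: [('Alice',), ('Ivan',), ('Bob',), ('Judy',), ('Oscar',), ('Carol',), ('Peggy',), ('Mallory',)]
Query 2 returns: [('Mallory',), ('Peggy',), ('Carol',), ('Oscar',), ('Judy',), ('Bob',), ('Ivan',), ('Alice',)]

Reason: ASC vs DESC gives opposite ordering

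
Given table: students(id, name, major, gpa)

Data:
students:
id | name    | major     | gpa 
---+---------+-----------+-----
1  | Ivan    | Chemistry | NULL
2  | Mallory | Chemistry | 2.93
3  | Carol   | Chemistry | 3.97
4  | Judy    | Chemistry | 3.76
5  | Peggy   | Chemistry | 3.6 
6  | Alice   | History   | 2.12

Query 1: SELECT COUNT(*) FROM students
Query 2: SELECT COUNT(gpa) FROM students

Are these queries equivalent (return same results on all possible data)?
No, not equivalent

Query 1 returns: [(6,)]
Query 2 returns: [(5,)]

Reason: COUNT(*) includes NULLs, COUNT(column) excludes them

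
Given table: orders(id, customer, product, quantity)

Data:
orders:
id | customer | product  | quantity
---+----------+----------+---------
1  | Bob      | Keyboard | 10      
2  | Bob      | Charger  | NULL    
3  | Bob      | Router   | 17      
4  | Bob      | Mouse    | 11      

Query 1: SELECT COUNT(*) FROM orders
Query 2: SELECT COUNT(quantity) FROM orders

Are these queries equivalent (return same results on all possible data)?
No, not equivalent

Query 1 returns: [(4,)]
Query 2 returns: [(3,)]

Reason: COUNT(*) includes NULLs, COUNT(column) excludes them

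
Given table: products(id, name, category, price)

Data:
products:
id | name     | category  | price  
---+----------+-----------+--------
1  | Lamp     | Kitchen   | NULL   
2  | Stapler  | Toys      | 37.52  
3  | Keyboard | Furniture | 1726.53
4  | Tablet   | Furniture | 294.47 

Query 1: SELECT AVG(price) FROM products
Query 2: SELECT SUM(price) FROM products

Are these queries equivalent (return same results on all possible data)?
No, not equivalent

Query 1 returns: [(686.1733333333333,)]
Query 2 returns: [(2058.52,)]

Reason: AVG vs SUM give different aggregate values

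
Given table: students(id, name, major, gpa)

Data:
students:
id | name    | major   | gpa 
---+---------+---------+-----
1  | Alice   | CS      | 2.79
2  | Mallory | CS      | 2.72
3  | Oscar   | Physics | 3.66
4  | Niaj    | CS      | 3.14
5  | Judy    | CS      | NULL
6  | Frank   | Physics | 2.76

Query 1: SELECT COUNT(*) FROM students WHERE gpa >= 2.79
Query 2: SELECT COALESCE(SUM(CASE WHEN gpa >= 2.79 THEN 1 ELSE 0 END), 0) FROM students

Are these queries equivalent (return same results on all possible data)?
Yes, equivalent

Both queries return: [(3,)]

Reason: COUNT with WHERE vs conditional SUM (COALESCE handles empty-table NULL)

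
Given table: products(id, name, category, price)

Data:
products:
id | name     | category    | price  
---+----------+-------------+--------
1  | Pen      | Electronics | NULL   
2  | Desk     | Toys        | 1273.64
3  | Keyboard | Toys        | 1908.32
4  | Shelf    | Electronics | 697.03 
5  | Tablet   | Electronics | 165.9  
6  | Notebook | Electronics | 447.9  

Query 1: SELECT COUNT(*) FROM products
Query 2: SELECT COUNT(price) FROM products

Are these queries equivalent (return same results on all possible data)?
No, not equivalent

Query 1 returns: [(6,)]
Query 2 returns: [(5,)]

Reason: COUNT(*) includes NULLs, COUNT(column) excludes them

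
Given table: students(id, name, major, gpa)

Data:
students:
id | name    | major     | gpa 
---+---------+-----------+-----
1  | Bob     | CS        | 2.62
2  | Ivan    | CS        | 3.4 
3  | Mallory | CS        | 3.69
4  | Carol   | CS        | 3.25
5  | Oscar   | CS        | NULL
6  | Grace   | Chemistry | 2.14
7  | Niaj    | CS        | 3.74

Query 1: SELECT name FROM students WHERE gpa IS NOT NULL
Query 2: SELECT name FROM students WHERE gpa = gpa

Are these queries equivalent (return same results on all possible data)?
Yes, equivalent

Both queries return: [('Bob',), ('Carol',), ('Grace',), ('Ivan',), ('Mallory',), ('Niaj',)]

Reason: IS NOT NULL vs self-equality (both exclude NULLs)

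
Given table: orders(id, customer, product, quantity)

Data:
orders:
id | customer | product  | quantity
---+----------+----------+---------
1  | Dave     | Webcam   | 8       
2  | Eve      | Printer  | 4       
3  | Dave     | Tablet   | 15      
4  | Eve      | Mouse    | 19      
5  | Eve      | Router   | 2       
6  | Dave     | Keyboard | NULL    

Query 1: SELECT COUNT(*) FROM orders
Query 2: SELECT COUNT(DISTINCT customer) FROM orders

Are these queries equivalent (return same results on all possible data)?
No, not equivalent

Query 1 returns: [(6,)]
Query 2 returns: [(2,)]

Reason: COUNT(*) counts rows, COUNT(DISTINCT customer) counts unique customers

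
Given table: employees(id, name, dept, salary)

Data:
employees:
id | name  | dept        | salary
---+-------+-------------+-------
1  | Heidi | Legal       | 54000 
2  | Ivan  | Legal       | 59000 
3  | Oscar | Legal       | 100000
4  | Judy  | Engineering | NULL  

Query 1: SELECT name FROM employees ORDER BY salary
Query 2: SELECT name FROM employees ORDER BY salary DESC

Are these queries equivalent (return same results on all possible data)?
No, not equivalent

Query 1 returns: [('Judy',), ('Heidi',), ('Ivan',), ('Oscar',)]
Query 2 returns: [('Oscar',), ('Ivan',), ('Heidi',), ('Judy',)]

Reason: ASC vs DESC gives opposite ordering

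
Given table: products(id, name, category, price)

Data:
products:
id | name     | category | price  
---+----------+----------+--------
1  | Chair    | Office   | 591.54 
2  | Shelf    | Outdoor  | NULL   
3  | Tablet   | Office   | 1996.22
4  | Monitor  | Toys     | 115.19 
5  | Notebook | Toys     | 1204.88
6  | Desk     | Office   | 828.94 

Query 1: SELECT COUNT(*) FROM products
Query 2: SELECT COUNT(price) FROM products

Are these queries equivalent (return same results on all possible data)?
No, not equivalent

Query 1 returns: [(6,)]
Query 2 returns: [(5,)]

Reason: COUNT(*) includes NULLs, COUNT(column) excludes them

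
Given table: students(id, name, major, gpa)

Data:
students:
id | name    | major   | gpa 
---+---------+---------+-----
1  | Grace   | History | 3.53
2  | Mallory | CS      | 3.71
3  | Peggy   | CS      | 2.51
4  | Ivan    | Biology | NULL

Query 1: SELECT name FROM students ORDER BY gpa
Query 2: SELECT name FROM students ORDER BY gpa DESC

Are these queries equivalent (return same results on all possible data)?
No, not equivalent

Query 1 returns: [('Ivan',), ('Peggy',), ('Grace',), ('Mallory',)]
Query 2 returns: [('Mallory',), ('Grace',), ('Peggy',), ('Ivan',)]

Reason: ASC vs DESC gives opposite ordering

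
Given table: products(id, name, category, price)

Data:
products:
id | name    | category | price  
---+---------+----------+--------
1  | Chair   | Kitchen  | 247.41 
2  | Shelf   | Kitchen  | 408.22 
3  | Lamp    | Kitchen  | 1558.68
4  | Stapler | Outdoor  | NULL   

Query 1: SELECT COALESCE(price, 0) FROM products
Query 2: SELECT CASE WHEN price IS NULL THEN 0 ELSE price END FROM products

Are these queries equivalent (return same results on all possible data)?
Yes, equivalent

Both queries return: [(0,), (247.41,), (408.22,), (1558.68,)]

Reason: COALESCE vs CASE for NULL handling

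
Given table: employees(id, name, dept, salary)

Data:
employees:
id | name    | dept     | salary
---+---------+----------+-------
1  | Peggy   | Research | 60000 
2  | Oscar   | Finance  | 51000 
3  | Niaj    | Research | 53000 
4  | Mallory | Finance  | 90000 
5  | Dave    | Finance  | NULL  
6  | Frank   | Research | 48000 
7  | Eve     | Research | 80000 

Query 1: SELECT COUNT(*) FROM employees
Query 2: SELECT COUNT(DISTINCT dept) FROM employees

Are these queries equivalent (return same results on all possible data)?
No, not equivalent

Query 1 returns: [(7,)]
Query 2 returns: [(2,)]

Reason: COUNT(*) counts rows, COUNT(DISTINCT dept) counts unique depts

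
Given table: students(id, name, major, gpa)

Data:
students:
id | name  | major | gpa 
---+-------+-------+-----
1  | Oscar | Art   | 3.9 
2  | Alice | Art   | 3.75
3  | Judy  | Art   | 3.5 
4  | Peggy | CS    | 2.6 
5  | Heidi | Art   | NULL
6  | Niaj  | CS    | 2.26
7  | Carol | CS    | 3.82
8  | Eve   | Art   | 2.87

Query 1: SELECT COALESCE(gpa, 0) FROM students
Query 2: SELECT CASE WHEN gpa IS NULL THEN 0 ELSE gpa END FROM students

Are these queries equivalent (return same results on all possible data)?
Yes, equivalent

Both queries return: [(0,), (2.26,), (2.6,), (2.87,), (3.5,), (3.75,), (3.82,), (3.9,)]

Reason: COALESCE vs CASE for NULL handling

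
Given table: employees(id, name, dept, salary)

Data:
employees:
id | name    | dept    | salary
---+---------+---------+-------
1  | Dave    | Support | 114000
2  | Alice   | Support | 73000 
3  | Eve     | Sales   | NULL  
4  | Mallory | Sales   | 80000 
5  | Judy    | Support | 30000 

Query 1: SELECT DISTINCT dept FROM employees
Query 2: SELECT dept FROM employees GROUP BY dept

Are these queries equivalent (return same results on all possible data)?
Yes, equivalent

Both queries return: [('Sales',), ('Support',)]

Reason: Both get unique depts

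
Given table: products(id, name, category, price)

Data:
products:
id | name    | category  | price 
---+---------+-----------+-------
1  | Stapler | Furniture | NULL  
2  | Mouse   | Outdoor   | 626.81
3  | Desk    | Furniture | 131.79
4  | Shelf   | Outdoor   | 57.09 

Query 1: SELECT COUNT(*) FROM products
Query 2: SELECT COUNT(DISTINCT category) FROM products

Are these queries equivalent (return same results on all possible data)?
No, not equivalent

Query 1 returns: [(4,)]
Query 2 returns: [(2,)]

Reason: COUNT(*) counts rows, COUNT(DISTINCT category) counts unique categorys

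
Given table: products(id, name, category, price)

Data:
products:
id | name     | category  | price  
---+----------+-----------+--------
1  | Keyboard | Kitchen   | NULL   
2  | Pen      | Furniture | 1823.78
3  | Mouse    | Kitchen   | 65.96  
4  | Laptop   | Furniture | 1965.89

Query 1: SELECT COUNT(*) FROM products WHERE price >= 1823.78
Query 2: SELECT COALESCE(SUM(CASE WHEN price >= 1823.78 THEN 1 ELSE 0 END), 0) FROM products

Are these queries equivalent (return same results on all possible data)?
Yes, equivalent

Both queries return: [(2,)]

Reason: COUNT with WHERE vs conditional SUM (COALESCE handles empty-table NULL)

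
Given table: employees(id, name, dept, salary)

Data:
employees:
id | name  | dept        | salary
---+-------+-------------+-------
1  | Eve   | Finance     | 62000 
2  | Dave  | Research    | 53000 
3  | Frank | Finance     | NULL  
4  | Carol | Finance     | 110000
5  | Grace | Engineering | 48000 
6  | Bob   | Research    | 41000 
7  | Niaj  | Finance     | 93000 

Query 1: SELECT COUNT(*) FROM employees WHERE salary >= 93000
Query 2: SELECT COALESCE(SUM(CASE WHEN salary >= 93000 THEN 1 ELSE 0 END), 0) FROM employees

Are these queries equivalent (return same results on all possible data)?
Yes, equivalent

Both queries return: [(2,)]

Reason: COUNT with WHERE vs conditional SUM (COALESCE handles empty-table NULL)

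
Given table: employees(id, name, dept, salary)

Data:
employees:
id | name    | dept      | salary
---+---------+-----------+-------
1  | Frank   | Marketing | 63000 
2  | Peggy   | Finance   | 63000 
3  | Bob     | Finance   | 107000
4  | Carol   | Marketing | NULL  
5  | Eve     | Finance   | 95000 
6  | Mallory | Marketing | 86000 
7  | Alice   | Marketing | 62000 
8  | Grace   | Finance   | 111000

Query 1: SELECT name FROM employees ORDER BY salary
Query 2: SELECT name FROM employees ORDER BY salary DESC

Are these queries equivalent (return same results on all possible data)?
No, not equivalent

Query 1 returns: [('Carol',), ('Alice',), ('Frank',), ('Peggy',), ('Mallory',), ('Eve',), ('Bob',), ('Grace',)]
Query 2 returns: [('Grace',), ('Bob',), ('Eve',), ('Mallory',), ('Frank',), ('Peggy',), ('Alice',), ('Carol',)]

Reason: ASC vs DESC gives opposite ordering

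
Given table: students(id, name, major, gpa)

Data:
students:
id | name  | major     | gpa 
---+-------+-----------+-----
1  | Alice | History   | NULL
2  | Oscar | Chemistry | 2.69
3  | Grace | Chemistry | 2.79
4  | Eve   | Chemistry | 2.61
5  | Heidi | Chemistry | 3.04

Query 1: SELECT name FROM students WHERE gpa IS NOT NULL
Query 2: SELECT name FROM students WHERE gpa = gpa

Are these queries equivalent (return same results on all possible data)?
Yes, equivalent

Both queries return: [('Eve',), ('Grace',), ('Heidi',), ('Oscar',)]

Reason: IS NOT NULL vs self-equality (both exclude NULLs)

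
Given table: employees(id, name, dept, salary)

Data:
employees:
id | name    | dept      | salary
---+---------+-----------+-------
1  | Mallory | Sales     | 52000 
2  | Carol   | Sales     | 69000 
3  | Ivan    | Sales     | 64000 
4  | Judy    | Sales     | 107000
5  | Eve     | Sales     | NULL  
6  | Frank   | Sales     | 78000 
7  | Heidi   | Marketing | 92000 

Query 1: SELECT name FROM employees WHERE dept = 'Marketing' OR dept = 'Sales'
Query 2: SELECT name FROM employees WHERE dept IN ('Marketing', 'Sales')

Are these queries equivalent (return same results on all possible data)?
Yes, equivalent

Both queries return: [('Carol',), ('Eve',), ('Frank',), ('Heidi',), ('Ivan',), ('Judy',), ('Mallory',)]

Reason: OR vs IN are equivalent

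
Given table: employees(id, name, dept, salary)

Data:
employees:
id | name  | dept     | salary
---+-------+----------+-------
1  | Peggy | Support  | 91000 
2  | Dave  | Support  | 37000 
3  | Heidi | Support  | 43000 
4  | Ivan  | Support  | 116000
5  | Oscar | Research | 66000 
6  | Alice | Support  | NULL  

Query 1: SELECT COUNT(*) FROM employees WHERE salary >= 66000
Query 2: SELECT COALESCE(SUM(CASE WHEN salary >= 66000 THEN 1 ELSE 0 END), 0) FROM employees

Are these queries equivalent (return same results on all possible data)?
Yes, equivalent

Both queries return: [(3,)]

Reason: COUNT with WHERE vs conditional SUM (COALESCE handles empty-table NULL)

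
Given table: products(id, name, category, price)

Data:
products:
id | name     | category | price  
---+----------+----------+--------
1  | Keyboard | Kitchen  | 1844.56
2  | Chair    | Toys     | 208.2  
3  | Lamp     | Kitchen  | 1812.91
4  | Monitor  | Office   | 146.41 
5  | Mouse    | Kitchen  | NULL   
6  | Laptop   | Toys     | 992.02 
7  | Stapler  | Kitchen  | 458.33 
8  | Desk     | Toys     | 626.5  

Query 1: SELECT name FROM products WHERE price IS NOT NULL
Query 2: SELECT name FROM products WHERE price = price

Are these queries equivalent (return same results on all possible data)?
Yes, equivalent

Both queries return: [('Chair',), ('Desk',), ('Keyboard',), ('Lamp',), ('Laptop',), ('Monitor',), ('Stapler',)]

Reason: IS NOT NULL vs self-equality (both exclude NULLs)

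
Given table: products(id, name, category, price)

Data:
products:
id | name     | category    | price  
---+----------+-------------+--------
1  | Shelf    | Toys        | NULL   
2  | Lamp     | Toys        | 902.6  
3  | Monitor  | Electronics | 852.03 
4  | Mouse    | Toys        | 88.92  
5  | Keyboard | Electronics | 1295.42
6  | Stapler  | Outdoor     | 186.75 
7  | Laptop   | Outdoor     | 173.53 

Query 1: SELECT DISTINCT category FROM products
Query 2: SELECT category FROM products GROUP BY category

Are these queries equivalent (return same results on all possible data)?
Yes, equivalent

Both queries return: [('Electronics',), ('Outdoor',), ('Toys',)]

Reason: Both get unique categorys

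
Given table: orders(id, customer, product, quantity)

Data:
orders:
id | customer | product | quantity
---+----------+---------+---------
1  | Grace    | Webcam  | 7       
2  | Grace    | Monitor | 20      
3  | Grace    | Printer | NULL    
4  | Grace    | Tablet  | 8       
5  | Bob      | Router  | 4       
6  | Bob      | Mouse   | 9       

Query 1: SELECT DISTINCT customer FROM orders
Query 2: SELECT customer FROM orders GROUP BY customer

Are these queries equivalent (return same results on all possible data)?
Yes, equivalent

Both queries return: [('Bob',), ('Grace',)]

Reason: Both get unique customers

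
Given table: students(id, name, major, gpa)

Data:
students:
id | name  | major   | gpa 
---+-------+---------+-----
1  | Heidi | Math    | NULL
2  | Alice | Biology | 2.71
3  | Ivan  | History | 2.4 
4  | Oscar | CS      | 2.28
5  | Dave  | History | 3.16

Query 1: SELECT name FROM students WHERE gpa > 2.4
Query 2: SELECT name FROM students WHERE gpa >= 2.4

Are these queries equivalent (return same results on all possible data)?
No, not equivalent

Query 1 returns: [('Alice',), ('Dave',)]
Query 2 returns: [('Alice',), ('Ivan',), ('Dave',)]

Reason: > vs >= gives different results when gpa = 2.4 exists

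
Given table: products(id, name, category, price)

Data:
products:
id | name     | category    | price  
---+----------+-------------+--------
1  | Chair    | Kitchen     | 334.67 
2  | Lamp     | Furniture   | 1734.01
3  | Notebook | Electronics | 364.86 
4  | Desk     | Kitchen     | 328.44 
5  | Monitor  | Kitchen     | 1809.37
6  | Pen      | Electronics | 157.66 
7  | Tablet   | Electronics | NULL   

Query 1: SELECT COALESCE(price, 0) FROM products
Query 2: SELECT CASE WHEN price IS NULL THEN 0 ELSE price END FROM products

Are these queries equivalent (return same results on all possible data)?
Yes, equivalent

Both queries return: [(0,), (157.66,), (328.44,), (334.67,), (364.86,), (1734.01,), (1809.37,)]

Reason: COALESCE vs CASE for NULL handling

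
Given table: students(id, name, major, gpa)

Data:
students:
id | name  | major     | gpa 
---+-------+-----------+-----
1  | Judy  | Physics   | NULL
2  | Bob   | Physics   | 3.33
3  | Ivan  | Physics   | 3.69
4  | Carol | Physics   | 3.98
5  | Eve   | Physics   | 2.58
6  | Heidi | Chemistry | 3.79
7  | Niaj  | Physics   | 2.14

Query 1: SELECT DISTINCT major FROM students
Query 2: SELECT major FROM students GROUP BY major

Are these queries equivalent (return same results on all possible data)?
Yes, equivalent

Both queries return: [('Chemistry',), ('Physics',)]

Reason: Both get unique majors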